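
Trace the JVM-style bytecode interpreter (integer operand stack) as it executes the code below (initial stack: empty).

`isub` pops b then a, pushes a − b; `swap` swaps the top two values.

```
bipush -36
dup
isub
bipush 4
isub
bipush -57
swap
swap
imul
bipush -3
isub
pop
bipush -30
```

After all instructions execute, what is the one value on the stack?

bipush -36 -> [-36]
dup        -> [-36, -36]
isub       -> [0]
bipush 4   -> [0, 4]
isub       -> [-4]
bipush -57 -> [-4, -57]
swap       -> [-57, -4]
swap       -> [-4, -57]
imul       -> [228]
bipush -3  -> [228, -3]
isub       -> [231]
pop        -> []
bipush -30 -> [-30]

-30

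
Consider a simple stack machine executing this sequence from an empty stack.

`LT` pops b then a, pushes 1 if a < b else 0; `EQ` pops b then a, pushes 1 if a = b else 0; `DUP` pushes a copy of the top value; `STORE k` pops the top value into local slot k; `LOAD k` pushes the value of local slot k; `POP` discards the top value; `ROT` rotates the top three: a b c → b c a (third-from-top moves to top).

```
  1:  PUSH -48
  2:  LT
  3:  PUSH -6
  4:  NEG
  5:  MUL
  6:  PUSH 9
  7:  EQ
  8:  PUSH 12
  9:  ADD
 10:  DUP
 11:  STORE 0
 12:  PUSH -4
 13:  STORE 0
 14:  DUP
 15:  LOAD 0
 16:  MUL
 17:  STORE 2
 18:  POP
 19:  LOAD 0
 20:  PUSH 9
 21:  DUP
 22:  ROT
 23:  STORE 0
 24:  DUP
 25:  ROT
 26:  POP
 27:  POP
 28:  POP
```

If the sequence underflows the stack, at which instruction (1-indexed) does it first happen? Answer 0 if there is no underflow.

PUSH -48  -48
LT  — needs 2 operands, stack has 1 → underflow

2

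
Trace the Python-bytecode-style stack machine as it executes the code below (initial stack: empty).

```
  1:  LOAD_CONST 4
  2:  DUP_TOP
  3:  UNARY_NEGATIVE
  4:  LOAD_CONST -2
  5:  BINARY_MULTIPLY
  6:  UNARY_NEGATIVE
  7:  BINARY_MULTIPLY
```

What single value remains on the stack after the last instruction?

LOAD_CONST 4    → 4
DUP_TOP         → 4 4
UNARY_NEGATIVE  → 4 -4
LOAD_CONST -2   → 4 -4 -2
BINARY_MULTIPLY → 4 8
UNARY_NEGATIVE  → 4 -8
BINARY_MULTIPLY → -32

-32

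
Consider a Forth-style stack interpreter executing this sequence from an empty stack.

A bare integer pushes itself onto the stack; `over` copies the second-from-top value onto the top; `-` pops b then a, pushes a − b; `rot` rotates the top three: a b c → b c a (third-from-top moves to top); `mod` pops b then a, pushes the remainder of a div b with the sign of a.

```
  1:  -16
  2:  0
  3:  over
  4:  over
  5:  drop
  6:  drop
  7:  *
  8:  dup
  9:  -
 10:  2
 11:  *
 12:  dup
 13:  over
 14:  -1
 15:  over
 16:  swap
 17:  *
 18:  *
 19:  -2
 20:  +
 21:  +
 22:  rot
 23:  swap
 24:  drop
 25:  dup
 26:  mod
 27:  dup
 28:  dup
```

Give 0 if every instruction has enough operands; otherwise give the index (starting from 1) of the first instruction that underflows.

-16   -16
0     -16 0
over  -16 0 -16
over  -16 0 -16 0
drop  -16 0 -16
drop  -16 0
*     0
dup   0 0
-     0
2     0 2
*     0
dup   0 0
over  0 0 0
-1    0 0 0 -1
over  0 0 0 -1 0
swap  0 0 0 0 -1
*     0 0 0 0
*     0 0 0
-2    0 0 0 -2
+     0 0 -2
+     0 -2
rot  — needs 3 operands, stack has 2 → underflow

22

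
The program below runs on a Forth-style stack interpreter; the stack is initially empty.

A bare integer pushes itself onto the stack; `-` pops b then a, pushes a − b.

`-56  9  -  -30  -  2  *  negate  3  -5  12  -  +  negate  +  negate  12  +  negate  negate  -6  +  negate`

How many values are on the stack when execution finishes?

1

-56    → -56
9      → -56 9
-      → -65
-30    → -65 -30
-      → -35
2      → -35 2
*      → -70
negate → 70
3      → 70 3
-5     → 70 3 -5
12     → 70 3 -5 12
-      → 70 3 -17
+      → 70 -14
negate → 70 14
+      → 84
negate → -84
12     → -84 12
+      → -72
negate → 72
negate → -72
-6     → -72 -6
+      → -78
negate → 78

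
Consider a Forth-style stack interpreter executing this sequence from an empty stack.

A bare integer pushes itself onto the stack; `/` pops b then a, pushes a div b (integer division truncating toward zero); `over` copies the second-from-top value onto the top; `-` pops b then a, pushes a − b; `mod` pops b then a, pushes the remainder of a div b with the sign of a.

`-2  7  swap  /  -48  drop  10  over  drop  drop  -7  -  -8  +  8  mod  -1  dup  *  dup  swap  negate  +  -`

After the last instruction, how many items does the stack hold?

-2     → -2
7      → -2 7
swap   → 7 -2
/      → -3
-48    → -3 -48
drop   → -3
10     → -3 10
over   → -3 10 -3
drop   → -3 10
drop   → -3
-7     → -3 -7
-      → 4
-8     → 4 -8
+      → -4
8      → -4 8
mod    → -4
-1     → -4 -1
dup    → -4 -1 -1
*      → -4 1
dup    → -4 1 1
swap   → -4 1 1
negate → -4 1 -1
+      → -4 0
-      → -4

1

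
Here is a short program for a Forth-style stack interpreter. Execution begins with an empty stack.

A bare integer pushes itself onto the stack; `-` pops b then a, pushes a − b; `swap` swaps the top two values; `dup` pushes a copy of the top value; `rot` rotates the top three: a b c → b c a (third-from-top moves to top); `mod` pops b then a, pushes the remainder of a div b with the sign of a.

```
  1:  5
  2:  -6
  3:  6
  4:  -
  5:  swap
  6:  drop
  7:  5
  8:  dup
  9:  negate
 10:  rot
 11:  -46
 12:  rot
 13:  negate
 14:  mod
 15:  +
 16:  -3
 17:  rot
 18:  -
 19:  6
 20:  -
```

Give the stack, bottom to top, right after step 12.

5       [5]
-6      [5, -6]
6       [5, -6, 6]
-       [5, -12]
swap    [-12, 5]
drop    [-12]
5       [-12, 5]
dup     [-12, 5, 5]
negate  [-12, 5, -5]
rot     [5, -5, -12]
-46     [5, -5, -12, -46]
rot     [5, -12, -46, -5]

[5, -12, -46, -5]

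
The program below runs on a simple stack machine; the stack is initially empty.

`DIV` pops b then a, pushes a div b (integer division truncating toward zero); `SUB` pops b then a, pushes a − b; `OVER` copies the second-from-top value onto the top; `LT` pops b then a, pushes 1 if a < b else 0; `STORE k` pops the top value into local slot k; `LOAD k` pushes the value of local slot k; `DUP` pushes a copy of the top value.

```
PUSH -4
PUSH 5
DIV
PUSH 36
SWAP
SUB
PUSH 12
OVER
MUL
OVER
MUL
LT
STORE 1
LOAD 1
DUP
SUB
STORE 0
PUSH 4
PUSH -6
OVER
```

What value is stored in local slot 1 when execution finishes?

1

PUSH -4 -> [-4]
PUSH 5  -> [-4, 5]
DIV     -> [0]
PUSH 36 -> [0, 36]
SWAP    -> [36, 0]
SUB     -> [36]
PUSH 12 -> [36, 12]
OVER    -> [36, 12, 36]
MUL     -> [36, 432]
OVER    -> [36, 432, 36]
MUL     -> [36, 15552]
LT      -> [1]
STORE 1 -> []
LOAD 1  -> [1]
DUP     -> [1, 1]
SUB     -> [0]
STORE 0 -> []
PUSH 4  -> [4]
PUSH -6 -> [4, -6]
OVER    -> [4, -6, 4]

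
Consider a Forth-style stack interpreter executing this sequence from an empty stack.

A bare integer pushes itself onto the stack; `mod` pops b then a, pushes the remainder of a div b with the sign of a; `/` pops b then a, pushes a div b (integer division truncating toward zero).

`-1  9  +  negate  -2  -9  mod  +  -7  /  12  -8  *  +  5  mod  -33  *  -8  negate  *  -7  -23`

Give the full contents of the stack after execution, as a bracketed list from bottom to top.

[0, -7, -23]

-1     → -1
9      → -1 9
+      → 8
negate → -8
-2     → -8 -2
-9     → -8 -2 -9
mod    → -8 -2
+      → -10
-7     → -10 -7
/      → 1
12     → 1 12
-8     → 1 12 -8
*      → 1 -96
+      → -95
5      → -95 5
mod    → 0
-33    → 0 -33
*      → 0
-8     → 0 -8
negate → 0 8
*      → 0
-7     → 0 -7
-23    → 0 -7 -23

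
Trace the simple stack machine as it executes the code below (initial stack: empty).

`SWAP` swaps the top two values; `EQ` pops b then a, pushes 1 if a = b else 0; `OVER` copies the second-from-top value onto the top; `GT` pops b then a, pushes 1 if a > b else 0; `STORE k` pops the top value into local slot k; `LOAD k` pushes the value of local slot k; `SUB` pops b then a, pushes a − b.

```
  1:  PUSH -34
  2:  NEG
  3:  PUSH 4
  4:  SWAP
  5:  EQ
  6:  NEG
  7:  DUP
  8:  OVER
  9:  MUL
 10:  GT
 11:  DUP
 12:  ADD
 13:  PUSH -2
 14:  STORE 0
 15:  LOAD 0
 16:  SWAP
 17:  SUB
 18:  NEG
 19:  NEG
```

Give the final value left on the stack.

PUSH -34 -> [-34]
NEG      -> [34]
PUSH 4   -> [34, 4]
SWAP     -> [4, 34]
EQ       -> [0]
NEG      -> [0]
DUP      -> [0, 0]
OVER     -> [0, 0, 0]
MUL      -> [0, 0]
GT       -> [0]
DUP      -> [0, 0]
ADD      -> [0]
PUSH -2  -> [0, -2]
STORE 0  -> [0]
LOAD 0   -> [0, -2]
SWAP     -> [-2, 0]
SUB      -> [-2]
NEG      -> [2]
NEG      -> [-2]

-2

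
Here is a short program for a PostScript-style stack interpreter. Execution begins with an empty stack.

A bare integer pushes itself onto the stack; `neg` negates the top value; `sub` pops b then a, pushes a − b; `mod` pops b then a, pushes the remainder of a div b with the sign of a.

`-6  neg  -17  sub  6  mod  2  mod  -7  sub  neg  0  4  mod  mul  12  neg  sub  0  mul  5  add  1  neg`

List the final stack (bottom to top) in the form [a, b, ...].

[5, -1]

-6  : -6
neg : 6
-17 : 6 -17
sub : 23
6   : 23 6
mod : 5
2   : 5 2
mod : 1
-7  : 1 -7
sub : 8
neg : -8
0   : -8 0
4   : -8 0 4
mod : -8 0
mul : 0
12  : 0 12
neg : 0 -12
sub : 12
0   : 12 0
mul : 0
5   : 0 5
add : 5
1   : 5 1
neg : 5 -1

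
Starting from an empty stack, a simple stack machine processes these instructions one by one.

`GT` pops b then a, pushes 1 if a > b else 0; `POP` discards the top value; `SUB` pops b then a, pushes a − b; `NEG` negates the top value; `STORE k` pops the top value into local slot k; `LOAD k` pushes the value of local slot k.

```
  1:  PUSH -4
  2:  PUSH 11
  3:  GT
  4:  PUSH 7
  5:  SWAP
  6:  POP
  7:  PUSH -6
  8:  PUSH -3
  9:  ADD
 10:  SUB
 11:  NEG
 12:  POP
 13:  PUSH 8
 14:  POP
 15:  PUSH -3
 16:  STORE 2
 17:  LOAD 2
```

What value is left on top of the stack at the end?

-3

PUSH -4 → -4
PUSH 11 → -4 11
GT      → 0
PUSH 7  → 0 7
SWAP    → 7 0
POP     → 7
PUSH -6 → 7 -6
PUSH -3 → 7 -6 -3
ADD     → 7 -9
SUB     → 16
NEG     → -16
POP     → (empty)
PUSH 8  → 8
POP     → (empty)
PUSH -3 → -3
STORE 2 → (empty)
LOAD 2  → -3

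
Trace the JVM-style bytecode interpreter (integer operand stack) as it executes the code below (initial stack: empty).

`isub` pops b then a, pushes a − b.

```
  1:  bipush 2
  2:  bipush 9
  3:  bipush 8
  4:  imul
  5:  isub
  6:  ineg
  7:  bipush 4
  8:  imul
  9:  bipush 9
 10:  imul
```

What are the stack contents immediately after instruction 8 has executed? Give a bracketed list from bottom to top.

bipush 2 -> 2
bipush 9 -> 2 9
bipush 8 -> 2 9 8
imul     -> 2 72
isub     -> -70
ineg     -> 70
bipush 4 -> 70 4
imul     -> 280

[280]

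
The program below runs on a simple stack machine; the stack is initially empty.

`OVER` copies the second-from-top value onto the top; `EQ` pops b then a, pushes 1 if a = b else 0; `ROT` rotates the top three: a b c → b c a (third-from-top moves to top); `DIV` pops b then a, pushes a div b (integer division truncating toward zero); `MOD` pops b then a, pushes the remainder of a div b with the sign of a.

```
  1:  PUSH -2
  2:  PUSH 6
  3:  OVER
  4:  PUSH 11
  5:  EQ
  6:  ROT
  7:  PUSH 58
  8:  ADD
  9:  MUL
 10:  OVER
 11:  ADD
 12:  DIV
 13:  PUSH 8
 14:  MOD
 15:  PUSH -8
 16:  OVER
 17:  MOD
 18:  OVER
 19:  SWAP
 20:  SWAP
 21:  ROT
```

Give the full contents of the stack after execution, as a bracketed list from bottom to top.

PUSH -2 → -2
PUSH 6  → -2 6
OVER    → -2 6 -2
PUSH 11 → -2 6 -2 11
EQ      → -2 6 0
ROT     → 6 0 -2
PUSH 58 → 6 0 -2 58
ADD     → 6 0 56
MUL     → 6 0
OVER    → 6 0 6
ADD     → 6 6
DIV     → 1
PUSH 8  → 1 8
MOD     → 1
PUSH -8 → 1 -8
OVER    → 1 -8 1
MOD     → 1 0
OVER    → 1 0 1
SWAP    → 1 1 0
SWAP    → 1 0 1
ROT     → 0 1 1

[0, 1, 1]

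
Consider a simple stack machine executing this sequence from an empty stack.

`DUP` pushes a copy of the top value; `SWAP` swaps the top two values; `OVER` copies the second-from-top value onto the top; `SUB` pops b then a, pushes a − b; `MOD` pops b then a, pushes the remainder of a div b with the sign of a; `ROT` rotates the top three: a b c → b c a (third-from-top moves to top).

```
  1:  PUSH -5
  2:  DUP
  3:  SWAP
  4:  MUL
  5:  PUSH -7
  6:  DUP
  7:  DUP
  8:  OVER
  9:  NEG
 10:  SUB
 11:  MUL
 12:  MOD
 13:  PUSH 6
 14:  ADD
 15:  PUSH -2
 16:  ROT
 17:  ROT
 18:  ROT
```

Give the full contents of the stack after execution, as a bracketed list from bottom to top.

[25, -1, -2]

PUSH -5 : [-5]
DUP     : [-5, -5]
SWAP    : [-5, -5]
MUL     : [25]
PUSH -7 : [25, -7]
DUP     : [25, -7, -7]
DUP     : [25, -7, -7, -7]
OVER    : [25, -7, -7, -7, -7]
NEG     : [25, -7, -7, -7, 7]
SUB     : [25, -7, -7, -14]
MUL     : [25, -7, 98]
MOD     : [25, -7]
PUSH 6  : [25, -7, 6]
ADD     : [25, -1]
PUSH -2 : [25, -1, -2]
ROT     : [-1, -2, 25]
ROT     : [-2, 25, -1]
ROT     : [25, -1, -2]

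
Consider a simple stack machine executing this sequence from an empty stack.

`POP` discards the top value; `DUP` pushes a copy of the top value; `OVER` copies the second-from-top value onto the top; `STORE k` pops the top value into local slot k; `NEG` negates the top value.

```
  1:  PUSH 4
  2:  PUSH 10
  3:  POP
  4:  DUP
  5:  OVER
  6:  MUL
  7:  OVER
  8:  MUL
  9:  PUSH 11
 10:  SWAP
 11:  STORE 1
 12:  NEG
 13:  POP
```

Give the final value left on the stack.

4

PUSH 4  : 4
PUSH 10 : 4 10
POP     : 4
DUP     : 4 4
OVER    : 4 4 4
MUL     : 4 16
OVER    : 4 16 4
MUL     : 4 64
PUSH 11 : 4 64 11
SWAP    : 4 11 64
STORE 1 : 4 11
NEG     : 4 -11
POP     : 4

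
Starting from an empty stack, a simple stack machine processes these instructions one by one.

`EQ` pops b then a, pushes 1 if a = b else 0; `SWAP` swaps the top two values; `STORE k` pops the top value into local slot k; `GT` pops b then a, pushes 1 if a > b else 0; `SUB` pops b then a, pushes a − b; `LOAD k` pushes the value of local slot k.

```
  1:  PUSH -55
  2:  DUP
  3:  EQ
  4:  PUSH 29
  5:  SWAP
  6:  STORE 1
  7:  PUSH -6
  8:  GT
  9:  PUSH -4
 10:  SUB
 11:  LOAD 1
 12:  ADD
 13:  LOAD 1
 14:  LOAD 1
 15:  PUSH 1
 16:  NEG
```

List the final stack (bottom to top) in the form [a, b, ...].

PUSH -55 → -55
DUP      → -55 -55
EQ       → 1
PUSH 29  → 1 29
SWAP     → 29 1
STORE 1  → 29
PUSH -6  → 29 -6
GT       → 1
PUSH -4  → 1 -4
SUB      → 5
LOAD 1   → 5 1
ADD      → 6
LOAD 1   → 6 1
LOAD 1   → 6 1 1
PUSH 1   → 6 1 1 1
NEG      → 6 1 1 -1

[6, 1, 1, -1]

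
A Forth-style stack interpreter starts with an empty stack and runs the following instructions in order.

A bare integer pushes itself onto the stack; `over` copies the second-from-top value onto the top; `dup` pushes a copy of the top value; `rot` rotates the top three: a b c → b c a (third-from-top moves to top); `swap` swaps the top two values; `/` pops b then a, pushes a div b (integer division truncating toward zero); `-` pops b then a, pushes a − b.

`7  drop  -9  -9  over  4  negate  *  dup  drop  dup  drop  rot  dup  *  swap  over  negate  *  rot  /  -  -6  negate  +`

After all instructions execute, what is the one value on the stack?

7       [7]
drop    []
-9      [-9]
-9      [-9, -9]
over    [-9, -9, -9]
4       [-9, -9, -9, 4]
negate  [-9, -9, -9, -4]
*       [-9, -9, 36]
dup     [-9, -9, 36, 36]
drop    [-9, -9, 36]
dup     [-9, -9, 36, 36]
drop    [-9, -9, 36]
rot     [-9, 36, -9]
dup     [-9, 36, -9, -9]
*       [-9, 36, 81]
swap    [-9, 81, 36]
over    [-9, 81, 36, 81]
negate  [-9, 81, 36, -81]
*       [-9, 81, -2916]
rot     [81, -2916, -9]
/       [81, 324]
-       [-243]
-6      [-243, -6]
negate  [-243, 6]
+       [-237]

-237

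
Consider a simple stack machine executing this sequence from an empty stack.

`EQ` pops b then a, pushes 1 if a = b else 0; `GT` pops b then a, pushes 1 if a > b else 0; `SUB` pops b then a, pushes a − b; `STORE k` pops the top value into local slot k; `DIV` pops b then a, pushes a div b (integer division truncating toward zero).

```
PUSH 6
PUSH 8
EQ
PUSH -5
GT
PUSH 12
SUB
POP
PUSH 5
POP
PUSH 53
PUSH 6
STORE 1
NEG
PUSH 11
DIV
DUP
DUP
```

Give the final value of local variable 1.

6

PUSH 6  -> 6
PUSH 8  -> 6 8
EQ      -> 0
PUSH -5 -> 0 -5
GT      -> 1
PUSH 12 -> 1 12
SUB     -> -11
POP     -> (empty)
PUSH 5  -> 5
POP     -> (empty)
PUSH 53 -> 53
PUSH 6  -> 53 6
STORE 1 -> 53
NEG     -> -53
PUSH 11 -> -53 11
DIV     -> -4
DUP     -> -4 -4
DUP     -> -4 -4 -4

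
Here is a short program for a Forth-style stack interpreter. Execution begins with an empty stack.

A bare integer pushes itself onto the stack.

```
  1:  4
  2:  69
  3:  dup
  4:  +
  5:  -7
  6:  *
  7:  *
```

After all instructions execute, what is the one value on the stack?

4    [4]
69   [4, 69]
dup  [4, 69, 69]
+    [4, 138]
-7   [4, 138, -7]
*    [4, -966]
*    [-3864]

-3864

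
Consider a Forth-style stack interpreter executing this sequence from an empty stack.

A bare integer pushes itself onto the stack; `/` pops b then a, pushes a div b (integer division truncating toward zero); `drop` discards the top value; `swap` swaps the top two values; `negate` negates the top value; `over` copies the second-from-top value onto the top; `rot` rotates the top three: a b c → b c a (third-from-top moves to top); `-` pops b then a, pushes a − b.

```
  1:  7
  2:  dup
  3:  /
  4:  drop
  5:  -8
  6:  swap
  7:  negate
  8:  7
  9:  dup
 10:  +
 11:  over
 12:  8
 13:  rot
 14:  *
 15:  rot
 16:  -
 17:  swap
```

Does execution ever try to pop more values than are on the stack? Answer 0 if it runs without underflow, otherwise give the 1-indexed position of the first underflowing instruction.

7    -> [7]
dup  -> [7, 7]
/    -> [1]
drop -> []
-8   -> [-8]
swap  — needs 2 operands, stack has 1 → underflow

6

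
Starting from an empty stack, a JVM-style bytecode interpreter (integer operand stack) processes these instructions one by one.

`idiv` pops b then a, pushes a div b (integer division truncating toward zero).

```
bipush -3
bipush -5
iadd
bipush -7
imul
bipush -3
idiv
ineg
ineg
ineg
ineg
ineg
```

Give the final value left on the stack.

18

bipush -3 : -3
bipush -5 : -3 -5
iadd      : -8
bipush -7 : -8 -7
imul      : 56
bipush -3 : 56 -3
idiv      : -18
ineg      : 18
ineg      : -18
ineg      : 18
ineg      : -18
ineg      : 18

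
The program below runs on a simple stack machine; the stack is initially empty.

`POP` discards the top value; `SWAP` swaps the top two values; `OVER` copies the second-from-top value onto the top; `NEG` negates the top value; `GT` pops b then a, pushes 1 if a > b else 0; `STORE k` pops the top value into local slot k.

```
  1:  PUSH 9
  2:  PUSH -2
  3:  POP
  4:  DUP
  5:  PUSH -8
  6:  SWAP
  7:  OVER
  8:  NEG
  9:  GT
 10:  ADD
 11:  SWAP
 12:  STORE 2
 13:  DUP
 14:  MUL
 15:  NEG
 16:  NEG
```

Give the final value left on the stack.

PUSH 9  -> 9
PUSH -2 -> 9 -2
POP     -> 9
DUP     -> 9 9
PUSH -8 -> 9 9 -8
SWAP    -> 9 -8 9
OVER    -> 9 -8 9 -8
NEG     -> 9 -8 9 8
GT      -> 9 -8 1
ADD     -> 9 -7
SWAP    -> -7 9
STORE 2 -> -7
DUP     -> -7 -7
MUL     -> 49
NEG     -> -49
NEG     -> 49

49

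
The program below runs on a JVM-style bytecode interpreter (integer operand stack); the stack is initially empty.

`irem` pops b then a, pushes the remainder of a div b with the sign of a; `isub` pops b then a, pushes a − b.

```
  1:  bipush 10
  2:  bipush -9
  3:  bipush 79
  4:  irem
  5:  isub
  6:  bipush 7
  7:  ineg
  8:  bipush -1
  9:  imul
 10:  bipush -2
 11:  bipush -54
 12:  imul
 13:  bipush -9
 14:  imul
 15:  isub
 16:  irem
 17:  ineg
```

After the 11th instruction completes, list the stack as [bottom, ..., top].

[19, 7, -2, -54]

bipush 10  -> 10
bipush -9  -> 10 -9
bipush 79  -> 10 -9 79
irem       -> 10 -9
isub       -> 19
bipush 7   -> 19 7
ineg       -> 19 -7
bipush -1  -> 19 -7 -1
imul       -> 19 7
bipush -2  -> 19 7 -2
bipush -54 -> 19 7 -2 -54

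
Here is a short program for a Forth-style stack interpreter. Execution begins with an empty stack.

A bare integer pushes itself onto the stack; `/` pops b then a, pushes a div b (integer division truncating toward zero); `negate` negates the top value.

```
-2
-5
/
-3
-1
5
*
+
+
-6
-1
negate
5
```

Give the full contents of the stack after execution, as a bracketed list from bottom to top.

[-8, -6, 1, 5]

-2     : -2
-5     : -2 -5
/      : 0
-3     : 0 -3
-1     : 0 -3 -1
5      : 0 -3 -1 5
*      : 0 -3 -5
+      : 0 -8
+      : -8
-6     : -8 -6
-1     : -8 -6 -1
negate : -8 -6 1
5      : -8 -6 1 5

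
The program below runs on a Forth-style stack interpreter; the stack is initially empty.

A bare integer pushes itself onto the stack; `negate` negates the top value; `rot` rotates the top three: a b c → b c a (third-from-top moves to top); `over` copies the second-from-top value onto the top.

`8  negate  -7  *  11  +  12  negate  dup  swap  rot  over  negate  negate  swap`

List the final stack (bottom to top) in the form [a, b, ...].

[-12, -12, -12, 67]

8       8
negate  -8
-7      -8 -7
*       56
11      56 11
+       67
12      67 12
negate  67 -12
dup     67 -12 -12
swap    67 -12 -12
rot     -12 -12 67
over    -12 -12 67 -12
negate  -12 -12 67 12
negate  -12 -12 67 -12
swap    -12 -12 -12 67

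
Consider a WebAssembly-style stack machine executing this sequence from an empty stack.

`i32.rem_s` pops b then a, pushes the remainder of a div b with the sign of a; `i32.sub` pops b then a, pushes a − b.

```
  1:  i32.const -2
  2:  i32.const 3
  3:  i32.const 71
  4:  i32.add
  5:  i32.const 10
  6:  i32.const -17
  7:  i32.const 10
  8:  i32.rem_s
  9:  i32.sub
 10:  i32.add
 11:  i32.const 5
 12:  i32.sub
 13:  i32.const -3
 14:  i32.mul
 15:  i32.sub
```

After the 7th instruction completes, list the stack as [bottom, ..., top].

[-2, 74, 10, -17, 10]

i32.const -2  : -2
i32.const 3   : -2 3
i32.const 71  : -2 3 71
i32.add       : -2 74
i32.const 10  : -2 74 10
i32.const -17 : -2 74 10 -17
i32.const 10  : -2 74 10 -17 10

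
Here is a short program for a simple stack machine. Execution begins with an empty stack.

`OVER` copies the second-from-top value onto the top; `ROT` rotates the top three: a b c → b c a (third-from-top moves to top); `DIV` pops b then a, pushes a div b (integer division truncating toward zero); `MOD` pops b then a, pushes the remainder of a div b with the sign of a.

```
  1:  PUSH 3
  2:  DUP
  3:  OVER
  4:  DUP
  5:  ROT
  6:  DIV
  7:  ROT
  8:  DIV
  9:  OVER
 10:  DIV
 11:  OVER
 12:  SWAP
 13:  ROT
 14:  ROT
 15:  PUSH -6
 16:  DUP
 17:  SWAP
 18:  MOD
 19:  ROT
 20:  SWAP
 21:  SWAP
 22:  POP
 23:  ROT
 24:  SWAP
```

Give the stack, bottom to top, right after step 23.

[3, 0, 0]

PUSH 3  : 3
DUP     : 3 3
OVER    : 3 3 3
DUP     : 3 3 3 3
ROT     : 3 3 3 3
DIV     : 3 3 1
ROT     : 3 1 3
DIV     : 3 0
OVER    : 3 0 3
DIV     : 3 0
OVER    : 3 0 3
SWAP    : 3 3 0
ROT     : 3 0 3
ROT     : 0 3 3
PUSH -6 : 0 3 3 -6
DUP     : 0 3 3 -6 -6
SWAP    : 0 3 3 -6 -6
MOD     : 0 3 3 0
ROT     : 0 3 0 3
SWAP    : 0 3 3 0
SWAP    : 0 3 0 3
POP     : 0 3 0
ROT     : 3 0 0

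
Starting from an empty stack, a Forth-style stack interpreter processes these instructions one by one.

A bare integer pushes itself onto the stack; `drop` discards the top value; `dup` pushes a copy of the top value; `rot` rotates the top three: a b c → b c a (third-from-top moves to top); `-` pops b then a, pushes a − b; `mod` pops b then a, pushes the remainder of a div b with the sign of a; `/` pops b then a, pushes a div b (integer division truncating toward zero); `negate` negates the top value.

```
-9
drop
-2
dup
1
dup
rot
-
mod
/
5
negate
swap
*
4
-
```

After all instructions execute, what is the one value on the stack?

6

-9     → [-9]
drop   → []
-2     → [-2]
dup    → [-2, -2]
1      → [-2, -2, 1]
dup    → [-2, -2, 1, 1]
rot    → [-2, 1, 1, -2]
-      → [-2, 1, 3]
mod    → [-2, 1]
/      → [-2]
5      → [-2, 5]
negate → [-2, -5]
swap   → [-5, -2]
*      → [10]
4      → [10, 4]
-      → [6]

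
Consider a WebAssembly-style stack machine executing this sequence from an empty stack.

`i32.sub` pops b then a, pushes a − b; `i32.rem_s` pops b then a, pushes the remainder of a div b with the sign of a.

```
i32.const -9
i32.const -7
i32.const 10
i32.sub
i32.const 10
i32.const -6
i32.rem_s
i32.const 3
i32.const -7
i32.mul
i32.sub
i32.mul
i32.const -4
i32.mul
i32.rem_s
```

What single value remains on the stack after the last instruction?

-9

i32.const -9  -9
i32.const -7  -9 -7
i32.const 10  -9 -7 10
i32.sub       -9 -17
i32.const 10  -9 -17 10
i32.const -6  -9 -17 10 -6
i32.rem_s     -9 -17 4
i32.const 3   -9 -17 4 3
i32.const -7  -9 -17 4 3 -7
i32.mul       -9 -17 4 -21
i32.sub       -9 -17 25
i32.mul       -9 -425
i32.const -4  -9 -425 -4
i32.mul       -9 1700
i32.rem_s     -9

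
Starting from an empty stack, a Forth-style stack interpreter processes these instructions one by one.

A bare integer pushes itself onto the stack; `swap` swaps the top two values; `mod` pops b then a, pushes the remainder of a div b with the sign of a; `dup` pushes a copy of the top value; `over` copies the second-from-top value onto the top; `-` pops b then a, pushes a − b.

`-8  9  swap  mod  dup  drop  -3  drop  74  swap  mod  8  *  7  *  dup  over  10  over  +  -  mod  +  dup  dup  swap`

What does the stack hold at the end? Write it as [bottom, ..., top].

-8    [-8]
9     [-8, 9]
swap  [9, -8]
mod   [1]
dup   [1, 1]
drop  [1]
-3    [1, -3]
drop  [1]
74    [1, 74]
swap  [74, 1]
mod   [0]
8     [0, 8]
*     [0]
7     [0, 7]
*     [0]
dup   [0, 0]
over  [0, 0, 0]
10    [0, 0, 0, 10]
over  [0, 0, 0, 10, 0]
+     [0, 0, 0, 10]
-     [0, 0, -10]
mod   [0, 0]
+     [0]
dup   [0, 0]
dup   [0, 0, 0]
swap  [0, 0, 0]

[0, 0, 0]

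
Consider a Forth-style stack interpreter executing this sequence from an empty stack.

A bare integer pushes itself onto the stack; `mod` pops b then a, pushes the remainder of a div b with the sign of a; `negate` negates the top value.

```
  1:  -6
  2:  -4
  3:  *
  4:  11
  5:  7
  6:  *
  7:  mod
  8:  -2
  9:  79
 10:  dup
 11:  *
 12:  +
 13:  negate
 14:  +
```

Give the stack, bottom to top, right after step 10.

-6  → [-6]
-4  → [-6, -4]
*   → [24]
11  → [24, 11]
7   → [24, 11, 7]
*   → [24, 77]
mod → [24]
-2  → [24, -2]
79  → [24, -2, 79]
dup → [24, -2, 79, 79]

[24, -2, 79, 79]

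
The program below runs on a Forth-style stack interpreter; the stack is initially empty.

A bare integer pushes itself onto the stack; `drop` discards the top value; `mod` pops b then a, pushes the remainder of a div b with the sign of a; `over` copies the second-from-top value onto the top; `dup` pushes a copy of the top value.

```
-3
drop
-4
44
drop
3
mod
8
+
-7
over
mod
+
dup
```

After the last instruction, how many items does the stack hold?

-3   → [-3]
drop → []
-4   → [-4]
44   → [-4, 44]
drop → [-4]
3    → [-4, 3]
mod  → [-1]
8    → [-1, 8]
+    → [7]
-7   → [7, -7]
over → [7, -7, 7]
mod  → [7, 0]
+    → [7]
dup  → [7, 7]

2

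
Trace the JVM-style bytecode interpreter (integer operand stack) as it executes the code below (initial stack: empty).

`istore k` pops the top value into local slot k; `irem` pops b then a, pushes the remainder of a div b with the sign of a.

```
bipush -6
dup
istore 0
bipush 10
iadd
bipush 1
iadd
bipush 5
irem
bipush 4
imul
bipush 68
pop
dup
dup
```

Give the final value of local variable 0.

-6

bipush -6 -> [-6]
dup       -> [-6, -6]
istore 0  -> [-6]
bipush 10 -> [-6, 10]
iadd      -> [4]
bipush 1  -> [4, 1]
iadd      -> [5]
bipush 5  -> [5, 5]
irem      -> [0]
bipush 4  -> [0, 4]
imul      -> [0]
bipush 68 -> [0, 68]
pop       -> [0]
dup       -> [0, 0]
dup       -> [0, 0, 0]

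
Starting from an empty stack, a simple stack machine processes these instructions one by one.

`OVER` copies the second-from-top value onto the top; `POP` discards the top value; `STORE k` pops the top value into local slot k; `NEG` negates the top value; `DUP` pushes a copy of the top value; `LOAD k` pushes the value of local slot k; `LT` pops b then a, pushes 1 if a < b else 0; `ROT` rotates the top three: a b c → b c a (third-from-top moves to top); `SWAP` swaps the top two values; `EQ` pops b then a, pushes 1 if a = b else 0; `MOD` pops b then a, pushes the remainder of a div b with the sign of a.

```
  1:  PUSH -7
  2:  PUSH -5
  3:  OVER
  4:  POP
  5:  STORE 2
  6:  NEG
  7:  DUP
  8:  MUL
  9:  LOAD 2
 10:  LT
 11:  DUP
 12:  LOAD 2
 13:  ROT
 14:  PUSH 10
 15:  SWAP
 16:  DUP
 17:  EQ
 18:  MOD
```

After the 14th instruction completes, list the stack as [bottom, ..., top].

[0, -5, 0, 10]

PUSH -7 → [-7]
PUSH -5 → [-7, -5]
OVER    → [-7, -5, -7]
POP     → [-7, -5]
STORE 2 → [-7]
NEG     → [7]
DUP     → [7, 7]
MUL     → [49]
LOAD 2  → [49, -5]
LT      → [0]
DUP     → [0, 0]
LOAD 2  → [0, 0, -5]
ROT     → [0, -5, 0]
PUSH 10 → [0, -5, 0, 10]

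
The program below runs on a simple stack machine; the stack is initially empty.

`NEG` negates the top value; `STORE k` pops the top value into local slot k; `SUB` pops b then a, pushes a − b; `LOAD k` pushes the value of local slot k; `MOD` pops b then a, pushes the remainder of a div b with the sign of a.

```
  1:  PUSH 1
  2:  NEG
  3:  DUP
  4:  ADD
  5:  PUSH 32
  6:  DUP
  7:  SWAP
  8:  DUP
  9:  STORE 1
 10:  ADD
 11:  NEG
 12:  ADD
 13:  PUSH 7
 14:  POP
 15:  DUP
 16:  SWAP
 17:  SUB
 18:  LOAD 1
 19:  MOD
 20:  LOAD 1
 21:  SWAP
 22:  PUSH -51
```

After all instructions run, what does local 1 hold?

32

PUSH 1   → [1]
NEG      → [-1]
DUP      → [-1, -1]
ADD      → [-2]
PUSH 32  → [-2, 32]
DUP      → [-2, 32, 32]
SWAP     → [-2, 32, 32]
DUP      → [-2, 32, 32, 32]
STORE 1  → [-2, 32, 32]
ADD      → [-2, 64]
NEG      → [-2, -64]
ADD      → [-66]
PUSH 7   → [-66, 7]
POP      → [-66]
DUP      → [-66, -66]
SWAP     → [-66, -66]
SUB      → [0]
LOAD 1   → [0, 32]
MOD      → [0]
LOAD 1   → [0, 32]
SWAP     → [32, 0]
PUSH -51 → [32, 0, -51]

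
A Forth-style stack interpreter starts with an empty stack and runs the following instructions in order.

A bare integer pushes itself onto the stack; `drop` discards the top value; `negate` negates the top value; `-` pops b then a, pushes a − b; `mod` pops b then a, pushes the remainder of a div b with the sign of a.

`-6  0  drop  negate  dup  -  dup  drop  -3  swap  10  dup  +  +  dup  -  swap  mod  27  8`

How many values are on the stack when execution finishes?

3

-6     → [-6]
0      → [-6, 0]
drop   → [-6]
negate → [6]
dup    → [6, 6]
-      → [0]
dup    → [0, 0]
drop   → [0]
-3     → [0, -3]
swap   → [-3, 0]
10     → [-3, 0, 10]
dup    → [-3, 0, 10, 10]
+      → [-3, 0, 20]
+      → [-3, 20]
dup    → [-3, 20, 20]
-      → [-3, 0]
swap   → [0, -3]
mod    → [0]
27     → [0, 27]
8      → [0, 27, 8]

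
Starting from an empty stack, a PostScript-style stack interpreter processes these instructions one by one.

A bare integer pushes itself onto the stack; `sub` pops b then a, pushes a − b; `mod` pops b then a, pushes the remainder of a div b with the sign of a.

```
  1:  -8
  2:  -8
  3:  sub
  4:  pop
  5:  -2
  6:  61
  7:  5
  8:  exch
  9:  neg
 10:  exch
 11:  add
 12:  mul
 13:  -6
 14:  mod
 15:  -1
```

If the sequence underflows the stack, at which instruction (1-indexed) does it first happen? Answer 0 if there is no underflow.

-8    [-8]
-8    [-8, -8]
sub   [0]
pop   []
-2    [-2]
61    [-2, 61]
5     [-2, 61, 5]
exch  [-2, 5, 61]
neg   [-2, 5, -61]
exch  [-2, -61, 5]
add   [-2, -56]
mul   [112]
-6    [112, -6]
mod   [4]
-1    [4, -1]

0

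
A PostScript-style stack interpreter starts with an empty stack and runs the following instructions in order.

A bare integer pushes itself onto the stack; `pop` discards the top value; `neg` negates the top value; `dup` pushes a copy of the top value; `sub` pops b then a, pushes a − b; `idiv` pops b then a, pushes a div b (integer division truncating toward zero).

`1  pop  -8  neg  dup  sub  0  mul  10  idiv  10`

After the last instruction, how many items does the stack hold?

2

1     1
pop   (empty)
-8    -8
neg   8
dup   8 8
sub   0
0     0 0
mul   0
10    0 10
idiv  0
10    0 10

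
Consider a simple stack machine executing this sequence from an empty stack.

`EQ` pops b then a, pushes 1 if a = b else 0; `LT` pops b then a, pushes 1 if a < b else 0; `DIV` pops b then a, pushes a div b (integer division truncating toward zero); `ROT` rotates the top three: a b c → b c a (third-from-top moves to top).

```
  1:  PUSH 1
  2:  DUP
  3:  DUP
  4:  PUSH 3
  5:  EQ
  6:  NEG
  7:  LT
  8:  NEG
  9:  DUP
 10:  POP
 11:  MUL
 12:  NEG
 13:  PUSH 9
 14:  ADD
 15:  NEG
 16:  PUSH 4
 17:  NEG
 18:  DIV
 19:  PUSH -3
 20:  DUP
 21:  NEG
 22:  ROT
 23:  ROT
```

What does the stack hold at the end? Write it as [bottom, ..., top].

PUSH 1  -> [1]
DUP     -> [1, 1]
DUP     -> [1, 1, 1]
PUSH 3  -> [1, 1, 1, 3]
EQ      -> [1, 1, 0]
NEG     -> [1, 1, 0]
LT      -> [1, 0]
NEG     -> [1, 0]
DUP     -> [1, 0, 0]
POP     -> [1, 0]
MUL     -> [0]
NEG     -> [0]
PUSH 9  -> [0, 9]
ADD     -> [9]
NEG     -> [-9]
PUSH 4  -> [-9, 4]
NEG     -> [-9, -4]
DIV     -> [2]
PUSH -3 -> [2, -3]
DUP     -> [2, -3, -3]
NEG     -> [2, -3, 3]
ROT     -> [-3, 3, 2]
ROT     -> [3, 2, -3]

[3, 2, -3]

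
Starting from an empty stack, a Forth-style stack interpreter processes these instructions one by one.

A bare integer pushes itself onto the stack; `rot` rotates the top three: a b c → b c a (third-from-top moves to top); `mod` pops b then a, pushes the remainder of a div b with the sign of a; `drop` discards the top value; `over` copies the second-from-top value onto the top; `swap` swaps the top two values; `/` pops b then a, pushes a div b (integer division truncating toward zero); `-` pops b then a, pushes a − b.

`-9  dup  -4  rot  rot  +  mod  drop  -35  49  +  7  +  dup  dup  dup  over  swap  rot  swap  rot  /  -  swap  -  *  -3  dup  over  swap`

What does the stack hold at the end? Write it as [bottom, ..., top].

-9    [-9]
dup   [-9, -9]
-4    [-9, -9, -4]
rot   [-9, -4, -9]
rot   [-4, -9, -9]
+     [-4, -18]
mod   [-4]
drop  []
-35   [-35]
49    [-35, 49]
+     [14]
7     [14, 7]
+     [21]
dup   [21, 21]
dup   [21, 21, 21]
dup   [21, 21, 21, 21]
over  [21, 21, 21, 21, 21]
swap  [21, 21, 21, 21, 21]
rot   [21, 21, 21, 21, 21]
swap  [21, 21, 21, 21, 21]
rot   [21, 21, 21, 21, 21]
/     [21, 21, 21, 1]
-     [21, 21, 20]
swap  [21, 20, 21]
-     [21, -1]
*     [-21]
-3    [-21, -3]
dup   [-21, -3, -3]
over  [-21, -3, -3, -3]
swap  [-21, -3, -3, -3]

[-21, -3, -3, -3]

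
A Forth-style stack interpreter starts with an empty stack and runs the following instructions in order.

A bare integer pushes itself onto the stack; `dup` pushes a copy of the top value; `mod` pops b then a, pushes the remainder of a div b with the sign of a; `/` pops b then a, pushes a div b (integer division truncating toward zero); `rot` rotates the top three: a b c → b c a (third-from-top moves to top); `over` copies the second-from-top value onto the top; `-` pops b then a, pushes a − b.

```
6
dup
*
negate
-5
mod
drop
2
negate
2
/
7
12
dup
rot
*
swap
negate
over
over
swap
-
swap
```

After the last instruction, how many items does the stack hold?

6       6
dup     6 6
*       36
negate  -36
-5      -36 -5
mod     -1
drop    (empty)
2       2
negate  -2
2       -2 2
/       -1
7       -1 7
12      -1 7 12
dup     -1 7 12 12
rot     -1 12 12 7
*       -1 12 84
swap    -1 84 12
negate  -1 84 -12
over    -1 84 -12 84
over    -1 84 -12 84 -12
swap    -1 84 -12 -12 84
-       -1 84 -12 -96
swap    -1 84 -96 -12

4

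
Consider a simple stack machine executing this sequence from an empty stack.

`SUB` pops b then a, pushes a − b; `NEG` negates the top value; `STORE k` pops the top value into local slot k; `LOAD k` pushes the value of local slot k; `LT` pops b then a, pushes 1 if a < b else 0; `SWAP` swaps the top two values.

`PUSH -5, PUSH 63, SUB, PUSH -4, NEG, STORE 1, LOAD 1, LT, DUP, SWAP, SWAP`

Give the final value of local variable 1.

PUSH -5 → -5
PUSH 63 → -5 63
SUB     → -68
PUSH -4 → -68 -4
NEG     → -68 4
STORE 1 → -68
LOAD 1  → -68 4
LT      → 1
DUP     → 1 1
SWAP    → 1 1
SWAP    → 1 1

4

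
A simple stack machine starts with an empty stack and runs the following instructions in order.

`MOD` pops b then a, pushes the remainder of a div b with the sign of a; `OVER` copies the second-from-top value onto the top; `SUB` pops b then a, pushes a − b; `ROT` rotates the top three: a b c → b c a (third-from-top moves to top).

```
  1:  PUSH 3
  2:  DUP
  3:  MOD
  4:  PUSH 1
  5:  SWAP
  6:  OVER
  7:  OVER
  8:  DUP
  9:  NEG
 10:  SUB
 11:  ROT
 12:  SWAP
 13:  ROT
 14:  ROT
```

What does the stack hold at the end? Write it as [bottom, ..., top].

PUSH 3  [3]
DUP     [3, 3]
MOD     [0]
PUSH 1  [0, 1]
SWAP    [1, 0]
OVER    [1, 0, 1]
OVER    [1, 0, 1, 0]
DUP     [1, 0, 1, 0, 0]
NEG     [1, 0, 1, 0, 0]
SUB     [1, 0, 1, 0]
ROT     [1, 1, 0, 0]
SWAP    [1, 1, 0, 0]
ROT     [1, 0, 0, 1]
ROT     [1, 0, 1, 0]

[1, 0, 1, 0]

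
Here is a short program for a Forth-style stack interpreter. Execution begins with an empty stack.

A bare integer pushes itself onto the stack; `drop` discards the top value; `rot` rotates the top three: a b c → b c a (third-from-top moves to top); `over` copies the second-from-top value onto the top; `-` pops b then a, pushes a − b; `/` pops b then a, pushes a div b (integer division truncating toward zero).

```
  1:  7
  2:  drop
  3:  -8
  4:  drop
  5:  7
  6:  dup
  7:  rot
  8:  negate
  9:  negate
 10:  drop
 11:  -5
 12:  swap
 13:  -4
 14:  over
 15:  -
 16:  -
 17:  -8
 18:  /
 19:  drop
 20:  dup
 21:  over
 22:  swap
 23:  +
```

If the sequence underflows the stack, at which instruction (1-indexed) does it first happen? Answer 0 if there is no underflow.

7    -> 7
drop -> (empty)
-8   -> -8
drop -> (empty)
7    -> 7
dup  -> 7 7
rot  — needs 3 operands, stack has 2 → underflow

7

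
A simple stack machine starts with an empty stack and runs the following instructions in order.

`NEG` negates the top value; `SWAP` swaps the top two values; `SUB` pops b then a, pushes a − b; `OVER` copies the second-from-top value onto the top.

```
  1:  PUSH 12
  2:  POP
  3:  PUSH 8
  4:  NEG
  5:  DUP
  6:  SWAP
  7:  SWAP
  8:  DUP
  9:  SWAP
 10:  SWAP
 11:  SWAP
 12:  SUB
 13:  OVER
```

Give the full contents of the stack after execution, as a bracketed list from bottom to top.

[-8, 0, -8]

PUSH 12 → 12
POP     → (empty)
PUSH 8  → 8
NEG     → -8
DUP     → -8 -8
SWAP    → -8 -8
SWAP    → -8 -8
DUP     → -8 -8 -8
SWAP    → -8 -8 -8
SWAP    → -8 -8 -8
SWAP    → -8 -8 -8
SUB     → -8 0
OVER    → -8 0 -8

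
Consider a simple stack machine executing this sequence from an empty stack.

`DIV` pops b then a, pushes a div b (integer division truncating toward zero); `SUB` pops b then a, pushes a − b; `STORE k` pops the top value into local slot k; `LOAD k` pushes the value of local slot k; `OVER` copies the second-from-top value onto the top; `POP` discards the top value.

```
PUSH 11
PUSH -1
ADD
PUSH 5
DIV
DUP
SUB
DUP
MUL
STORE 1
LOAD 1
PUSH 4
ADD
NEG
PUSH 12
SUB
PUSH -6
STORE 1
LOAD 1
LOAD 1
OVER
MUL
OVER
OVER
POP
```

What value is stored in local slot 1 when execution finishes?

PUSH 11 → [11]
PUSH -1 → [11, -1]
ADD     → [10]
PUSH 5  → [10, 5]
DIV     → [2]
DUP     → [2, 2]
SUB     → [0]
DUP     → [0, 0]
MUL     → [0]
STORE 1 → []
LOAD 1  → [0]
PUSH 4  → [0, 4]
ADD     → [4]
NEG     → [-4]
PUSH 12 → [-4, 12]
SUB     → [-16]
PUSH -6 → [-16, -6]
STORE 1 → [-16]
LOAD 1  → [-16, -6]
LOAD 1  → [-16, -6, -6]
OVER    → [-16, -6, -6, -6]
MUL     → [-16, -6, 36]
OVER    → [-16, -6, 36, -6]
OVER    → [-16, -6, 36, -6, 36]
POP     → [-16, -6, 36, -6]

-6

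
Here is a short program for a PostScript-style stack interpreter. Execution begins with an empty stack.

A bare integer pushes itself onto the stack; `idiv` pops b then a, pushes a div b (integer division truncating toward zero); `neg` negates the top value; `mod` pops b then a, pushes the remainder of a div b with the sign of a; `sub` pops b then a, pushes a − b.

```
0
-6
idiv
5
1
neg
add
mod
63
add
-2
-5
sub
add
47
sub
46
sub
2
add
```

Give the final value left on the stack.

-25

0     0
-6    0 -6
idiv  0
5     0 5
1     0 5 1
neg   0 5 -1
add   0 4
mod   0
63    0 63
add   63
-2    63 -2
-5    63 -2 -5
sub   63 3
add   66
47    66 47
sub   19
46    19 46
sub   -27
2     -27 2
add   -25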